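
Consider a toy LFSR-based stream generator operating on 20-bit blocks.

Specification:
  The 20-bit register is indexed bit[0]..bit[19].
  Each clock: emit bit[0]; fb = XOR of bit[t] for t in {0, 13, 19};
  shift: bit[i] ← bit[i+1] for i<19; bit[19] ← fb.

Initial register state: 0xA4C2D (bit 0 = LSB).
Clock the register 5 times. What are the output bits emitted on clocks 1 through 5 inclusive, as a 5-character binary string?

reg_0 = 0xA4C2D
clock 1: out=1, reg = 0x52616
clock 2: out=0, reg = 0xA930B
clock 3: out=1, reg = 0x54985
clock 4: out=1, reg = 0xAA4C2
clock 5: out=0, reg = 0x55261

10110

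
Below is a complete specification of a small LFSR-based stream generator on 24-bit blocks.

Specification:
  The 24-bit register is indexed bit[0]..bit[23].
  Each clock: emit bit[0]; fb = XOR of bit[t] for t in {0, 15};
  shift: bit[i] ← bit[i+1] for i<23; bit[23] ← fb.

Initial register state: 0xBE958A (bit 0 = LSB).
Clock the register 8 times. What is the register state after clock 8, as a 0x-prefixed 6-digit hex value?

reg_0 = 0xBE958A
clock 1: out=0, reg = 0xDF4AC5
clock 2: out=1, reg = 0xEFA562
clock 3: out=0, reg = 0xF7D2B1
clock 4: out=1, reg = 0x7BE958
clock 5: out=0, reg = 0xBDF4AC
clock 6: out=0, reg = 0xDEFA56
clock 7: out=0, reg = 0xEF7D2B
clock 8: out=1, reg = 0xF7BE95

0xF7BE95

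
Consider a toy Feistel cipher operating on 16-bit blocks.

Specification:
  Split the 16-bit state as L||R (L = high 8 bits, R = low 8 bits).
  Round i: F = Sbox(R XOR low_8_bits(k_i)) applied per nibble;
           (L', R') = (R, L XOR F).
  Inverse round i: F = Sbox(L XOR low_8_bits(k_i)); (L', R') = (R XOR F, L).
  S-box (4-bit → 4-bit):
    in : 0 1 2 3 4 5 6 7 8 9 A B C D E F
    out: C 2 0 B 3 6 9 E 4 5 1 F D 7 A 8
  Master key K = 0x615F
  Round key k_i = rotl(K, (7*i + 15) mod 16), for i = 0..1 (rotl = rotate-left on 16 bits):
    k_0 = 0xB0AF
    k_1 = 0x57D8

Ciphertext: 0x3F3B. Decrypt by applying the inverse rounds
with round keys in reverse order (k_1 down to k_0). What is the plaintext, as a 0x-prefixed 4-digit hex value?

0x8E95

s_0 = ciphertext = 0x3F3B
s_1 = InvRound(s_0, k_1) = 0x953F
s_2 = InvRound(s_1, k_0) = 0x8E95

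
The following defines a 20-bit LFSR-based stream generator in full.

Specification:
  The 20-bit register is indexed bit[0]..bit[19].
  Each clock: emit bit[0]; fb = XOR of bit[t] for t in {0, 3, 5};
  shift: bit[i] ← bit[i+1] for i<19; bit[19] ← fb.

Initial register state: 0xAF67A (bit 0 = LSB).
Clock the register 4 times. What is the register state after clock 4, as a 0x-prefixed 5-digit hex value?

0x6AF67

reg_0 = 0xAF67A
clock 1: out=0, reg = 0x57B3D
clock 2: out=1, reg = 0xABD9E
clock 3: out=0, reg = 0xD5ECF
clock 4: out=1, reg = 0x6AF67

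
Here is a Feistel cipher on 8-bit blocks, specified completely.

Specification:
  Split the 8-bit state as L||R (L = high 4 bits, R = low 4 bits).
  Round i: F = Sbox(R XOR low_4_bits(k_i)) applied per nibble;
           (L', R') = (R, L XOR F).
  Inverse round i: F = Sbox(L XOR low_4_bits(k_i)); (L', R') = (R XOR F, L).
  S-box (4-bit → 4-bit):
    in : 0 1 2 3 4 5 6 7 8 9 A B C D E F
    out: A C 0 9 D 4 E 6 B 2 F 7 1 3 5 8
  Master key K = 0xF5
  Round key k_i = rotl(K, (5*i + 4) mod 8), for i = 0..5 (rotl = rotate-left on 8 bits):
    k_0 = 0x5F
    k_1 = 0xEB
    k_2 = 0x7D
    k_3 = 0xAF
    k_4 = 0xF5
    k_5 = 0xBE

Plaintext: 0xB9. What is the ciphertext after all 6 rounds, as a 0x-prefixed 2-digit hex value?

0xFE

s_0 = plaintext = 0xB9
s_1 = Round(s_0, k_0) = 0x95
s_2 = Round(s_1, k_1) = 0x5C
s_3 = Round(s_2, k_2) = 0xC9
s_4 = Round(s_3, k_3) = 0x92
s_5 = Round(s_4, k_4) = 0x2F
s_6 = Round(s_5, k_5) = 0xFE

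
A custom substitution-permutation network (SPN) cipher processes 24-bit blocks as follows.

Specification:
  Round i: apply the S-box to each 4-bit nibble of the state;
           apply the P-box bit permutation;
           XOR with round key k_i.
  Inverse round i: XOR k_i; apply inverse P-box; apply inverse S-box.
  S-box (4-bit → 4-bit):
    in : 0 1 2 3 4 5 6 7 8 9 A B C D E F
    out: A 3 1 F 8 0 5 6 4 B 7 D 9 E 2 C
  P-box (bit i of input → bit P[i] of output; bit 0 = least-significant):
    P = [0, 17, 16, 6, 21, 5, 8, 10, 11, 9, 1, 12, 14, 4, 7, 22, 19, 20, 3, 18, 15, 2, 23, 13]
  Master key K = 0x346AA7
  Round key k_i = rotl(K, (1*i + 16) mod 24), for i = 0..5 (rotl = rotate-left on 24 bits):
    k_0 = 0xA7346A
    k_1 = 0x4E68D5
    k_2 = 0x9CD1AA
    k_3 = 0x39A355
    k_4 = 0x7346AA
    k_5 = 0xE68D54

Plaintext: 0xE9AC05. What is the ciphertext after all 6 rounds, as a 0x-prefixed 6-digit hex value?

0x16B3AF

s_0 = plaintext = 0xE9AC05
s_1 = Round(s_0, k_0) = 0xBB68DE
s_2 = Round(s_1, k_1) = 0xC08D7F
s_3 = Round(s_2, k_2) = 0x896248
s_4 = Round(s_3, k_3) = 0xA4EFD5
s_5 = Round(s_4, k_4) = 0xF7D39C
s_6 = Round(s_5, k_5) = 0x16B3AF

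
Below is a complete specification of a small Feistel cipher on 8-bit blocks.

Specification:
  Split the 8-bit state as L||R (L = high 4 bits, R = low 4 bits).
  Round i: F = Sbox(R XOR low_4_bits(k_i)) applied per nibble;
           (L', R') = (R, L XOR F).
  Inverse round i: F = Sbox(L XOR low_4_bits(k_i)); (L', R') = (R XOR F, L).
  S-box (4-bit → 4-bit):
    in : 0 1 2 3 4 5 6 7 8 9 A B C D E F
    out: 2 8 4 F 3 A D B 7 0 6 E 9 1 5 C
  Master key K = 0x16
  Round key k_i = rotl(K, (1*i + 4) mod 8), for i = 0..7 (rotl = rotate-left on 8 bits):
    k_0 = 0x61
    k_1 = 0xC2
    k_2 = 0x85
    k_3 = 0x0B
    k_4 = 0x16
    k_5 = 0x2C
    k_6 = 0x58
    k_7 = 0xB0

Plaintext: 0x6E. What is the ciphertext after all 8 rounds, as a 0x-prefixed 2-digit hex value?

s_0 = plaintext = 0x6E
s_1 = Round(s_0, k_0) = 0xEA
s_2 = Round(s_1, k_1) = 0xA9
s_3 = Round(s_2, k_2) = 0x93
s_4 = Round(s_3, k_3) = 0x3E
s_5 = Round(s_4, k_4) = 0xE4
s_6 = Round(s_5, k_5) = 0x49
s_7 = Round(s_6, k_6) = 0x9C
s_8 = Round(s_7, k_7) = 0xC0

0xC0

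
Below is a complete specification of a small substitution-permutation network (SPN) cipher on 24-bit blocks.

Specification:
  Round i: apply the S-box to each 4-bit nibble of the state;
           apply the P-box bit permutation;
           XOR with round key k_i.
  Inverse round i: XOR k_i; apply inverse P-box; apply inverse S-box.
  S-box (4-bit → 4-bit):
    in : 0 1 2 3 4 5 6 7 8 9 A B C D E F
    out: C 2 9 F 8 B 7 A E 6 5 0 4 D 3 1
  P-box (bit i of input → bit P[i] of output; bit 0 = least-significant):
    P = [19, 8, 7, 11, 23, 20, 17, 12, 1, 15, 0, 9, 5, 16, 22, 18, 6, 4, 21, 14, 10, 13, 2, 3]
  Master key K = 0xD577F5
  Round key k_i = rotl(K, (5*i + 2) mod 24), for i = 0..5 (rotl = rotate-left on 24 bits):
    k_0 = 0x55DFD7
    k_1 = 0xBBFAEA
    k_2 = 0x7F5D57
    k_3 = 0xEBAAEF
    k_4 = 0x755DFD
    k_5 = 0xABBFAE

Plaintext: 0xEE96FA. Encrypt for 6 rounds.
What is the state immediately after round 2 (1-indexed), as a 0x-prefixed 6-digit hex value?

0x9CC2EE

s_0 = plaintext = 0xEE96FA
s_1 = Round(s_0, k_0) = 0x9C7B04
s_2 = Round(s_1, k_1) = 0x9CC2EE
s_3 = Round(s_2, k_2) = 0x877E51
s_4 = Round(s_3, k_3) = 0x7E5BF1
s_5 = Round(s_4, k_4) = 0xF07C85
s_6 = Round(s_5, k_5) = 0x94E2AF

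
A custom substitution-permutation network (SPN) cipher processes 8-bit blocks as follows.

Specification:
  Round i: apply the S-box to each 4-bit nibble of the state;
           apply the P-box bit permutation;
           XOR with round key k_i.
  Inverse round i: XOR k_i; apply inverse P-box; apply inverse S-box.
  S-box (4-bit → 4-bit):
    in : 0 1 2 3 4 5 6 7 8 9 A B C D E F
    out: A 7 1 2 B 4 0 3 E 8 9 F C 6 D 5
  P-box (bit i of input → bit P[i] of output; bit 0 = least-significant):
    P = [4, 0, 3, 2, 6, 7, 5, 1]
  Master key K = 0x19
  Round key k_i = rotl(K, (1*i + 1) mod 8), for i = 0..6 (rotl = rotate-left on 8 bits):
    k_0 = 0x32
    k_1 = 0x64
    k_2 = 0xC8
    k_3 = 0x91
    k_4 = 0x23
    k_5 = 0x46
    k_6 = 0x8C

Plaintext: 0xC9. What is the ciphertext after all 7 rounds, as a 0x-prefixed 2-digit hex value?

s_0 = plaintext = 0xC9
s_1 = Round(s_0, k_0) = 0x14
s_2 = Round(s_1, k_1) = 0x91
s_3 = Round(s_2, k_2) = 0xD3
s_4 = Round(s_3, k_3) = 0x30
s_5 = Round(s_4, k_4) = 0xA6
s_6 = Round(s_5, k_5) = 0x04
s_7 = Round(s_6, k_6) = 0x1B

0x1B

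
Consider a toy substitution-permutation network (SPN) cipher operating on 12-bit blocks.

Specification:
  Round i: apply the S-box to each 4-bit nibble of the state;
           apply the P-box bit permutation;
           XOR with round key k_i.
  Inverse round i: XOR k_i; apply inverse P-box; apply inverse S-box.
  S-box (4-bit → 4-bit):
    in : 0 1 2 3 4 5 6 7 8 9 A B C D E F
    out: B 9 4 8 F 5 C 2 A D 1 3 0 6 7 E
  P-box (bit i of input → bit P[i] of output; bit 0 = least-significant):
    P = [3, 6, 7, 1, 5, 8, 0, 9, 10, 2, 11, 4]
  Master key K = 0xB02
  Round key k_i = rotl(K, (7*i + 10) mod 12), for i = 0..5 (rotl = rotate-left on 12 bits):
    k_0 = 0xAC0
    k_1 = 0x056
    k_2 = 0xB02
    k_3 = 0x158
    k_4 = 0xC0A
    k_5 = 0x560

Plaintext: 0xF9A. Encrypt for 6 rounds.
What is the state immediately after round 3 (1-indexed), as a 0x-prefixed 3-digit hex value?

0x804

s_0 = plaintext = 0xF9A
s_1 = Round(s_0, k_0) = 0x0FD
s_2 = Round(s_1, k_1) = 0x783
s_3 = Round(s_2, k_2) = 0x804
s_4 = Round(s_3, k_3) = 0x2A6
s_5 = Round(s_4, k_4) = 0x4A8
s_6 = Round(s_5, k_5) = 0x916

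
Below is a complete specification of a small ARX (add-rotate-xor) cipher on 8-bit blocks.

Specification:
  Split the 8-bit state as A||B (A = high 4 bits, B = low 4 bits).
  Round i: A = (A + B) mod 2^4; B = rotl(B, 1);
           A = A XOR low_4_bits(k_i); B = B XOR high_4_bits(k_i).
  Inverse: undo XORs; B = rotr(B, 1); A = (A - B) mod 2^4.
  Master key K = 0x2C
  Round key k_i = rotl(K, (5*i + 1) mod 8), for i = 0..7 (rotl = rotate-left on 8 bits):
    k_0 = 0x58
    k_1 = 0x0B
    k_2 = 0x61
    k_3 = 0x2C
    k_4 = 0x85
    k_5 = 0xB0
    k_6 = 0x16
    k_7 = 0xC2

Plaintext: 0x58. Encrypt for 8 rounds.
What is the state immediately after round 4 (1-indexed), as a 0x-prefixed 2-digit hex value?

s_0 = plaintext = 0x58
s_1 = Round(s_0, k_0) = 0x54
s_2 = Round(s_1, k_1) = 0x28
s_3 = Round(s_2, k_2) = 0xB7
s_4 = Round(s_3, k_3) = 0xEC
s_5 = Round(s_4, k_4) = 0xF1
s_6 = Round(s_5, k_5) = 0x09
s_7 = Round(s_6, k_6) = 0xF2
s_8 = Round(s_7, k_7) = 0x38

0xEC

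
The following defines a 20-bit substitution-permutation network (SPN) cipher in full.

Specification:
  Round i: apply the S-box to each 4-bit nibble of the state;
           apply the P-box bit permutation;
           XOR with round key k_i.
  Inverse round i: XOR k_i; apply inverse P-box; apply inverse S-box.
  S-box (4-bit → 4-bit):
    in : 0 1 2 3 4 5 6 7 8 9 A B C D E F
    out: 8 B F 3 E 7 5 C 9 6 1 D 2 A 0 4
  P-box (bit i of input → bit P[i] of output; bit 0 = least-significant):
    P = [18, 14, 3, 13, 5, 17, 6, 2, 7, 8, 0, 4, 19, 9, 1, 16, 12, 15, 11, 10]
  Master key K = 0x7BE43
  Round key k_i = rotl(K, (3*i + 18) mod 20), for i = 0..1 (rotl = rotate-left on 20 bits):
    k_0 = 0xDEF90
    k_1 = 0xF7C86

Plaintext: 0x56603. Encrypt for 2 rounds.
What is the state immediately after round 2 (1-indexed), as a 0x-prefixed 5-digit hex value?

0x5CABB

s_0 = plaintext = 0x56603
s_1 = Round(s_0, k_0) = 0x13717
s_2 = Round(s_1, k_1) = 0x5CABB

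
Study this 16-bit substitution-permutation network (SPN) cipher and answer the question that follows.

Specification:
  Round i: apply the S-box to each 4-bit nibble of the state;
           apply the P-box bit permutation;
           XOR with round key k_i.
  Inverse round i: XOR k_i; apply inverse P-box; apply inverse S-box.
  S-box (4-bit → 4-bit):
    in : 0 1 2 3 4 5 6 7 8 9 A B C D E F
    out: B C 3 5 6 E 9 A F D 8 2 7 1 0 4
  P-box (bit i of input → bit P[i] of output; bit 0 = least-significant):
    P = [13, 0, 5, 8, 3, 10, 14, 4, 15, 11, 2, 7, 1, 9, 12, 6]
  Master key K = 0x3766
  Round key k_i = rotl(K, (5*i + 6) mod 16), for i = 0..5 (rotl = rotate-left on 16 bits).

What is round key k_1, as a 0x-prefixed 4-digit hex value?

K = 0x3766
k_0 = rotl(K, (5*0+6) mod 16) = rotl(K, 6) = 0xD98D
k_1 = rotl(K, (5*1+6) mod 16) = rotl(K, 11) = 0x31BB

0x31BB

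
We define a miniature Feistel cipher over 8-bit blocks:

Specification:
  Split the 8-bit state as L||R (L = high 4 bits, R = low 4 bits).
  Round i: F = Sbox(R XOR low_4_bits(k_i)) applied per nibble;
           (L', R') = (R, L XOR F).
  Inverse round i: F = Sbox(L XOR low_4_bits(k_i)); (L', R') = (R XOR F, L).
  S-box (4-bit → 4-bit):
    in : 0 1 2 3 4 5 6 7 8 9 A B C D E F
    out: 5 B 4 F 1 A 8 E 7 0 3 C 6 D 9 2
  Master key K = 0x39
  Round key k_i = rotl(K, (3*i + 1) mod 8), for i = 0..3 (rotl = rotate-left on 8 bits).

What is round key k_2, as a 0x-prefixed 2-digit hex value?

K = 0x39
k_0 = rotl(K, (3*0+1) mod 8) = rotl(K, 1) = 0x72
k_1 = rotl(K, (3*1+1) mod 8) = rotl(K, 4) = 0x93
k_2 = rotl(K, (3*2+1) mod 8) = rotl(K, 7) = 0x9C

0x9C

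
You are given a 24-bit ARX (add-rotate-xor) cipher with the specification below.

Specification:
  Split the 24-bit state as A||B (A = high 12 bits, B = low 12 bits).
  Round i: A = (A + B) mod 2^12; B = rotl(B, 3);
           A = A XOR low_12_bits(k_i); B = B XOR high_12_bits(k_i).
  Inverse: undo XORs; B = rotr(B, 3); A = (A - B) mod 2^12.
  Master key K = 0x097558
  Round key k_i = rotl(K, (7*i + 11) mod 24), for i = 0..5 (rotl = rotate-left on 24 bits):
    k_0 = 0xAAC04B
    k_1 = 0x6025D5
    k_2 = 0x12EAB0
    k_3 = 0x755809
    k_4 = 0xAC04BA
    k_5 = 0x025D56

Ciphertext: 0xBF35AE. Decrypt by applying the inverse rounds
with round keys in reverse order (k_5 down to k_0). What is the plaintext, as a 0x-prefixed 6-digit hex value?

0xF2E466

s_0 = ciphertext = 0xBF35AE
s_1 = InvRound(s_0, k_5) = 0xFF46B1
s_2 = InvRound(s_1, k_4) = 0x7C038E
s_3 = InvRound(s_2, k_3) = 0x92E69B
s_4 = InvRound(s_3, k_2) = 0x8A8AF6
s_5 = InvRound(s_4, k_1) = 0x3DF99E
s_6 = InvRound(s_5, k_0) = 0xF2E466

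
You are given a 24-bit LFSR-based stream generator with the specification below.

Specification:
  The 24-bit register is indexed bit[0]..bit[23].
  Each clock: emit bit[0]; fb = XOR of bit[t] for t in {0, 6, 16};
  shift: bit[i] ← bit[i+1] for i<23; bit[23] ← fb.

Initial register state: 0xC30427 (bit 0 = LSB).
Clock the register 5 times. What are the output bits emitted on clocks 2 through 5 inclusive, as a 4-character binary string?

reg_0 = 0xC30427
clock 1: out=1, reg = 0x618213
clock 2: out=1, reg = 0x30C109
clock 3: out=1, reg = 0x986084
clock 4: out=0, reg = 0x4C3042
clock 5: out=0, reg = 0xA61821

1100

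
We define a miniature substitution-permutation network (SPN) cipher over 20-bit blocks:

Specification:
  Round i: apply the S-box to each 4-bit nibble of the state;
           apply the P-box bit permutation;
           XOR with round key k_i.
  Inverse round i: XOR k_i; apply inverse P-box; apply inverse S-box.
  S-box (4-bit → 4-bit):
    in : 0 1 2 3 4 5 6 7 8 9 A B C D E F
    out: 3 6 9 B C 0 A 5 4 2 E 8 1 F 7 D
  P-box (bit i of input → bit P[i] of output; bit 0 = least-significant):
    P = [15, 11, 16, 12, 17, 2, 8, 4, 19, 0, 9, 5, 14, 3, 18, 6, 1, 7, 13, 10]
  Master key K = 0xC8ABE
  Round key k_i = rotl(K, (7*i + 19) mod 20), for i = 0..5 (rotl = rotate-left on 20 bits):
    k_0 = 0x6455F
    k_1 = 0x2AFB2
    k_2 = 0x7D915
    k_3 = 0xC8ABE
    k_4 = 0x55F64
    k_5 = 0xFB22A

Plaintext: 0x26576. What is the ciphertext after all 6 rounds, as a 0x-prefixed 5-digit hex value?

0x1449E

s_0 = plaintext = 0x26576
s_1 = Round(s_0, k_0) = 0x45815
s_2 = Round(s_1, k_1) = 0x288B6
s_3 = Round(s_2, k_2) = 0x3C707
s_4 = Round(s_3, k_3) = 0x74C38
s_5 = Round(s_4, k_4) = 0xA7F32
s_6 = Round(s_5, k_5) = 0x1449E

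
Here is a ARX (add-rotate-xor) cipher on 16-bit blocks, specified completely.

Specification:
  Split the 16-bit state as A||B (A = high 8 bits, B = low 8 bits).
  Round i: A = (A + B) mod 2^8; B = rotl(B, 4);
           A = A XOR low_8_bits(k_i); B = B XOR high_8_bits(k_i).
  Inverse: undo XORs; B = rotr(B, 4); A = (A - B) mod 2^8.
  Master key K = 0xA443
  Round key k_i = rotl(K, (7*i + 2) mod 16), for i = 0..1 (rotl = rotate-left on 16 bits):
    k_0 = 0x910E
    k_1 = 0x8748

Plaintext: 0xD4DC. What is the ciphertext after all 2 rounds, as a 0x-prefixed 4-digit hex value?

s_0 = plaintext = 0xD4DC
s_1 = Round(s_0, k_0) = 0xBE5C
s_2 = Round(s_1, k_1) = 0x5242

0x5242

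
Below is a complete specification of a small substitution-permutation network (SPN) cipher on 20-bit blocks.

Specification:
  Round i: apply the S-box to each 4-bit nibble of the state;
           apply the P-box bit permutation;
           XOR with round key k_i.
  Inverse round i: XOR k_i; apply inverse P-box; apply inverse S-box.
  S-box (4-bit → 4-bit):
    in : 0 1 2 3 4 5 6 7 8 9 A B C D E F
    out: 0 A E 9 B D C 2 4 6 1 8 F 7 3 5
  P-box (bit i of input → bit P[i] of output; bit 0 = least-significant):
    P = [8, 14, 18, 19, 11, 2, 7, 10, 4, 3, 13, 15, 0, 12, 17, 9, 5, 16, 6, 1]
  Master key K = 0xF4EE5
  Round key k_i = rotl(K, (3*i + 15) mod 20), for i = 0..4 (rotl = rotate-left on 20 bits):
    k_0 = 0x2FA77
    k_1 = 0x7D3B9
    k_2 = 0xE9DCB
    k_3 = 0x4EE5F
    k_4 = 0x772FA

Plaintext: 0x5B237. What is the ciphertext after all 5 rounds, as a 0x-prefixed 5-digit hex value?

s_0 = plaintext = 0x5B237
s_1 = Round(s_0, k_0) = 0x2141D
s_2 = Round(s_1, k_1) = 0x204E7
s_3 = Round(s_2, k_2) = 0xF5595
s_4 = Round(s_3, k_3) = 0xA4DAA
s_5 = Round(s_4, k_4) = 0x749C3

0x749C3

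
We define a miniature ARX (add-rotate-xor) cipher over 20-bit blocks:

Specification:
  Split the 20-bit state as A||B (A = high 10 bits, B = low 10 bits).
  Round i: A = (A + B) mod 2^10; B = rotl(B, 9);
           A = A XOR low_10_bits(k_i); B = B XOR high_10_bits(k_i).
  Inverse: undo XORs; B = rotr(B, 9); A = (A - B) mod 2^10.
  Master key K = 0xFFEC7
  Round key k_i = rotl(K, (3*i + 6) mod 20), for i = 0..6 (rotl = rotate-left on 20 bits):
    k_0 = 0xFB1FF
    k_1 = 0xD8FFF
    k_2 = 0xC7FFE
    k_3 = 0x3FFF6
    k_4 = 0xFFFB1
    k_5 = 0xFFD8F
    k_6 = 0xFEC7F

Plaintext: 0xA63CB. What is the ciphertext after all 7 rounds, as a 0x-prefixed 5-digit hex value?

0x4237E

s_0 = plaintext = 0xA63CB
s_1 = Round(s_0, k_0) = 0xE7009
s_2 = Round(s_1, k_1) = 0x16967
s_3 = Round(s_2, k_2) = 0x8FDAC
s_4 = Round(s_3, k_3) = 0x07429
s_5 = Round(s_4, k_4) = 0xFDDEB
s_6 = Round(s_5, k_5) = 0x1B50A
s_7 = Round(s_6, k_6) = 0x4237E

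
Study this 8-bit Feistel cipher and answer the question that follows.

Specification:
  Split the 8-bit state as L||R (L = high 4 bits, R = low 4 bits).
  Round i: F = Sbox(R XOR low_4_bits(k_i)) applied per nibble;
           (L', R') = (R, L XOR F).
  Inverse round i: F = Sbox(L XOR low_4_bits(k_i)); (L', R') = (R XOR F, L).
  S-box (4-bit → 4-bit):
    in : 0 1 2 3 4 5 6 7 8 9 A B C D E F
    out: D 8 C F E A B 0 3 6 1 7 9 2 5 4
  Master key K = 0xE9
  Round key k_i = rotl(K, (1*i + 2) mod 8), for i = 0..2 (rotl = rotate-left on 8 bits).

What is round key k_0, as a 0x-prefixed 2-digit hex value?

0xA7

K = 0xE9
k_0 = rotl(K, (1*0+2) mod 8) = rotl(K, 2) = 0xA7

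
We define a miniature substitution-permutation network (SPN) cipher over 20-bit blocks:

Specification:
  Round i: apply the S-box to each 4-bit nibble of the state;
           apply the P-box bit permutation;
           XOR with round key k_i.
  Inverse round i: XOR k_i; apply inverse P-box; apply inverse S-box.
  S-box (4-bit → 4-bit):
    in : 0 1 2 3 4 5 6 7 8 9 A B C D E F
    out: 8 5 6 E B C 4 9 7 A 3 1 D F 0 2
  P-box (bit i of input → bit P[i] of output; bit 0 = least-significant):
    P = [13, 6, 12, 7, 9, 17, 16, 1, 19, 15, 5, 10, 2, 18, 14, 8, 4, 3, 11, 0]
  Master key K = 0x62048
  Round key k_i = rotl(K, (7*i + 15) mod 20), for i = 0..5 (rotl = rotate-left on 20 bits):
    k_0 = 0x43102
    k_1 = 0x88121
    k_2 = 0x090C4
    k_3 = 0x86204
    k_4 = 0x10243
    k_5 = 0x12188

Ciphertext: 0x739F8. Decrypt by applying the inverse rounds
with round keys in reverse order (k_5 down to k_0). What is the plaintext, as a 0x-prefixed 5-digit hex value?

0x21C82

s_0 = ciphertext = 0x739F8
s_1 = InvRound(s_0, k_5) = 0x1F6F2
s_2 = InvRound(s_1, k_4) = 0x763EC
s_3 = InvRound(s_2, k_3) = 0xF9129
s_4 = InvRound(s_3, k_2) = 0x94129
s_5 = InvRound(s_4, k_1) = 0xF6F6E
s_6 = InvRound(s_5, k_0) = 0x21C82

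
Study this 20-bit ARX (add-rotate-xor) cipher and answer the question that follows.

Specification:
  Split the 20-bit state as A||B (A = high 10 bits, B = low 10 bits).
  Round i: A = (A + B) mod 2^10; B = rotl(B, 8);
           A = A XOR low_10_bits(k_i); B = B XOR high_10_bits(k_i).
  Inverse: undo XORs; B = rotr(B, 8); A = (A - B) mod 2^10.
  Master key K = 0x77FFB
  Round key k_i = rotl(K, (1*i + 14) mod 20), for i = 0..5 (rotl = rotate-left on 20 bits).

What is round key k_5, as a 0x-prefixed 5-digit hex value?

0xBBFFD

K = 0x77FFB
k_0 = rotl(K, (1*0+14) mod 20) = rotl(K, 14) = 0xEDDFF
k_1 = rotl(K, (1*1+14) mod 20) = rotl(K, 15) = 0xDBBFF
k_2 = rotl(K, (1*2+14) mod 20) = rotl(K, 16) = 0xB77FF
k_3 = rotl(K, (1*3+14) mod 20) = rotl(K, 17) = 0x6EFFF
k_4 = rotl(K, (1*4+14) mod 20) = rotl(K, 18) = 0xDDFFE
k_5 = rotl(K, (1*5+14) mod 20) = rotl(K, 19) = 0xBBFFD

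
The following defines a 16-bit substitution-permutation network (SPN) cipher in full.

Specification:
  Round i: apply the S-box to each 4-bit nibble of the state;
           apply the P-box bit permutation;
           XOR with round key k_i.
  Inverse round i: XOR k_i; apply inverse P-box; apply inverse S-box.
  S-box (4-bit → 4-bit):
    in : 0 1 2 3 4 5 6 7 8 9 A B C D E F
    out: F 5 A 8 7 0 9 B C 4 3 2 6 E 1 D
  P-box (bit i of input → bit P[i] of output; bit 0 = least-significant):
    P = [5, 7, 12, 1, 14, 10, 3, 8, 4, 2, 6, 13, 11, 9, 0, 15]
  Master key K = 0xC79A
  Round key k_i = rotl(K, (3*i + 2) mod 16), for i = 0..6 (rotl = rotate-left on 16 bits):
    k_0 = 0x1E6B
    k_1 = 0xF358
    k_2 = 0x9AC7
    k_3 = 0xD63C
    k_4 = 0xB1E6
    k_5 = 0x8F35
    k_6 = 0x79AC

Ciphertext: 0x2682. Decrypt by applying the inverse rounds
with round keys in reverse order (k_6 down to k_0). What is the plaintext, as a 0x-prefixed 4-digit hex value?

s_0 = ciphertext = 0x2682
s_1 = InvRound(s_0, k_6) = 0xAB0F
s_2 = InvRound(s_1, k_5) = 0x56C6
s_3 = InvRound(s_2, k_4) = 0x237E
s_4 = InvRound(s_3, k_3) = 0x3878
s_5 = InvRound(s_4, k_2) = 0xD797
s_6 = InvRound(s_5, k_1) = 0x9DC2
s_7 = InvRound(s_6, k_0) = 0xD58A

0xD58A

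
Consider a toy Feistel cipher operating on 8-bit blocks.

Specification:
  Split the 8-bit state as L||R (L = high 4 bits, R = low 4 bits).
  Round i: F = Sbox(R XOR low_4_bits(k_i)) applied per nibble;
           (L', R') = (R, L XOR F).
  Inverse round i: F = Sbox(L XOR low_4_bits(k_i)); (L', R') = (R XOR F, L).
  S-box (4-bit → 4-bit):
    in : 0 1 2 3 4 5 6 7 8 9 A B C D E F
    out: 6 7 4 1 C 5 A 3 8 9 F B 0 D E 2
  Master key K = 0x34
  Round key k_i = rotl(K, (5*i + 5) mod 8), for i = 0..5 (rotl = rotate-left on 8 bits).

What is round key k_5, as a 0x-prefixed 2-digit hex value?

0x0D

K = 0x34
k_0 = rotl(K, (5*0+5) mod 8) = rotl(K, 5) = 0x86
k_1 = rotl(K, (5*1+5) mod 8) = rotl(K, 2) = 0xD0
k_2 = rotl(K, (5*2+5) mod 8) = rotl(K, 7) = 0x1A
k_3 = rotl(K, (5*3+5) mod 8) = rotl(K, 4) = 0x43
k_4 = rotl(K, (5*4+5) mod 8) = rotl(K, 1) = 0x68
k_5 = rotl(K, (5*5+5) mod 8) = rotl(K, 6) = 0x0D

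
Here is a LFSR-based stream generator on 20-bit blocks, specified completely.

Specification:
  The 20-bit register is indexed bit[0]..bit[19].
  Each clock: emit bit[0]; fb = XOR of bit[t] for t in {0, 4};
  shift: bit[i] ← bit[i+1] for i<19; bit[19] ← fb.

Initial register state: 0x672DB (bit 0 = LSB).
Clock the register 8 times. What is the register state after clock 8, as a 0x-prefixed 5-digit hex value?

reg_0 = 0x672DB
clock 1: out=1, reg = 0x3396D
clock 2: out=1, reg = 0x99CB6
clock 3: out=0, reg = 0xCCE5B
clock 4: out=1, reg = 0x6672D
clock 5: out=1, reg = 0xB3396
clock 6: out=0, reg = 0xD99CB
clock 7: out=1, reg = 0xECCE5
clock 8: out=1, reg = 0xF6672

0xF6672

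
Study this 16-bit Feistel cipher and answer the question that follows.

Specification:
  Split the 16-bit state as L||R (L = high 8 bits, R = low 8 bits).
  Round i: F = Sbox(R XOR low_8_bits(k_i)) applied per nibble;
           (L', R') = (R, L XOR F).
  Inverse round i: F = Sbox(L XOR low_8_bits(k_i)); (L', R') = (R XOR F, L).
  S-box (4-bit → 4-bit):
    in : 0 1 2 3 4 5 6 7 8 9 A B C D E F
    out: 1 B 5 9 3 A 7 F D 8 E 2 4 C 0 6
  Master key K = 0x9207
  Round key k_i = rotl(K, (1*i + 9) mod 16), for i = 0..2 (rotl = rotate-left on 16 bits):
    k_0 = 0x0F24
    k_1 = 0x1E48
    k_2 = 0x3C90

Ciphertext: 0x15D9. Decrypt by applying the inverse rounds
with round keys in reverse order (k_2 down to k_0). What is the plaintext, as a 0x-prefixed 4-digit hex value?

0x1A27

s_0 = ciphertext = 0x15D9
s_1 = InvRound(s_0, k_2) = 0x0315
s_2 = InvRound(s_1, k_1) = 0x2703
s_3 = InvRound(s_2, k_0) = 0x1A27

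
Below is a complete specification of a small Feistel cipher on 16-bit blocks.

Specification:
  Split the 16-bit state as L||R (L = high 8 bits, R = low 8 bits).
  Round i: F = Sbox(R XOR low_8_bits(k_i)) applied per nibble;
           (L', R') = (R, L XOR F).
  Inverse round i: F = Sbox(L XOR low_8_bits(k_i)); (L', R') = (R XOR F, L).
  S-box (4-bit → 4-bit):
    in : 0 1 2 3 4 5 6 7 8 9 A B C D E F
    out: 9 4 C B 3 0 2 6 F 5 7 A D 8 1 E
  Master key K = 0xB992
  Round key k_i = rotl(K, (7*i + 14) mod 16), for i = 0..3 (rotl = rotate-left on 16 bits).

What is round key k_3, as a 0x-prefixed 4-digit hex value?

0xCC95

K = 0xB992
k_0 = rotl(K, (7*0+14) mod 16) = rotl(K, 14) = 0xAE64
k_1 = rotl(K, (7*1+14) mod 16) = rotl(K, 5) = 0x3257
k_2 = rotl(K, (7*2+14) mod 16) = rotl(K, 12) = 0x2B99
k_3 = rotl(K, (7*3+14) mod 16) = rotl(K, 3) = 0xCC95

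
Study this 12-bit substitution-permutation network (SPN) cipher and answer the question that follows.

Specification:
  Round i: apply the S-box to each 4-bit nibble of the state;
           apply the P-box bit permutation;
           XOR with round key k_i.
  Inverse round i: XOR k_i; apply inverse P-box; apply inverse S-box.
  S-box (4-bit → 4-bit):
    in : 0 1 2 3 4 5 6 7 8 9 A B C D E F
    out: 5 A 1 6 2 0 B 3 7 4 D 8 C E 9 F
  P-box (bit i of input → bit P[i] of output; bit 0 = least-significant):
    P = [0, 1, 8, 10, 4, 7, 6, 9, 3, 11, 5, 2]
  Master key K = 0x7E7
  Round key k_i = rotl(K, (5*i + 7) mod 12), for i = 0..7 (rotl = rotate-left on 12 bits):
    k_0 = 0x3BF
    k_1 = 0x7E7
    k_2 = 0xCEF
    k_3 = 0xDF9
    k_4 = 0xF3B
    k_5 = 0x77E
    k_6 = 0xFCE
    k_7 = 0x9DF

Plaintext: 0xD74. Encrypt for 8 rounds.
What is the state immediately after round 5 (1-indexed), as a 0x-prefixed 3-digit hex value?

s_0 = plaintext = 0xD74
s_1 = Round(s_0, k_0) = 0xB09
s_2 = Round(s_1, k_1) = 0x6B3
s_3 = Round(s_2, k_2) = 0x7E1
s_4 = Round(s_3, k_3) = 0x3E3
s_5 = Round(s_4, k_4) = 0x409
s_6 = Round(s_5, k_5) = 0xE2E
s_7 = Round(s_6, k_6) = 0xBD3
s_8 = Round(s_7, k_7) = 0xA19

0x409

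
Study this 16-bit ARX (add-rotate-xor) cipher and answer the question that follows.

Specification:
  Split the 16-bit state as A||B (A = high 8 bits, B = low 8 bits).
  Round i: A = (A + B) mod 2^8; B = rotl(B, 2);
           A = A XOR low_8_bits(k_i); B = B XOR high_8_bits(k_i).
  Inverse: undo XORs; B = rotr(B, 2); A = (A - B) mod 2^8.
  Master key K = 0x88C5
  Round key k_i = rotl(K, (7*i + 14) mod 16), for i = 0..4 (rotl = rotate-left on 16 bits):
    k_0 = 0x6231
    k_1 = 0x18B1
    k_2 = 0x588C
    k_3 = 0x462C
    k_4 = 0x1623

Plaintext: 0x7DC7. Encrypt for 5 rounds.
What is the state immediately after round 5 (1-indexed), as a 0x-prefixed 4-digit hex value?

s_0 = plaintext = 0x7DC7
s_1 = Round(s_0, k_0) = 0x757D
s_2 = Round(s_1, k_1) = 0x43ED
s_3 = Round(s_2, k_2) = 0xBCEF
s_4 = Round(s_3, k_3) = 0x87F9
s_5 = Round(s_4, k_4) = 0xA3F1

0xA3F1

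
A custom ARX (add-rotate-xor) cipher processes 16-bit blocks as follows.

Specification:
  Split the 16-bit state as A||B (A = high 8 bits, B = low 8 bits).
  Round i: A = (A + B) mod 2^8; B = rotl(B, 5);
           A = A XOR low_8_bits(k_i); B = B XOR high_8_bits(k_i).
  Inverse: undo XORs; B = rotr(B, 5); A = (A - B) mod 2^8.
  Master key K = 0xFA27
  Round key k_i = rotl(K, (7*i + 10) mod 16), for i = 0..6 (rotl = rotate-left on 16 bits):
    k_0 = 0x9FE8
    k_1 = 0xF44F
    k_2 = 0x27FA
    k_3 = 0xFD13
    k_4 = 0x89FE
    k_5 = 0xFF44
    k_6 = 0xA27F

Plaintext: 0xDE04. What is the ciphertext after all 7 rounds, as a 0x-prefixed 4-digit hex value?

s_0 = plaintext = 0xDE04
s_1 = Round(s_0, k_0) = 0x0A1F
s_2 = Round(s_1, k_1) = 0x6617
s_3 = Round(s_2, k_2) = 0x87C5
s_4 = Round(s_3, k_3) = 0x5F45
s_5 = Round(s_4, k_4) = 0x5A21
s_6 = Round(s_5, k_5) = 0x3FDB
s_7 = Round(s_6, k_6) = 0x65D9

0x65D9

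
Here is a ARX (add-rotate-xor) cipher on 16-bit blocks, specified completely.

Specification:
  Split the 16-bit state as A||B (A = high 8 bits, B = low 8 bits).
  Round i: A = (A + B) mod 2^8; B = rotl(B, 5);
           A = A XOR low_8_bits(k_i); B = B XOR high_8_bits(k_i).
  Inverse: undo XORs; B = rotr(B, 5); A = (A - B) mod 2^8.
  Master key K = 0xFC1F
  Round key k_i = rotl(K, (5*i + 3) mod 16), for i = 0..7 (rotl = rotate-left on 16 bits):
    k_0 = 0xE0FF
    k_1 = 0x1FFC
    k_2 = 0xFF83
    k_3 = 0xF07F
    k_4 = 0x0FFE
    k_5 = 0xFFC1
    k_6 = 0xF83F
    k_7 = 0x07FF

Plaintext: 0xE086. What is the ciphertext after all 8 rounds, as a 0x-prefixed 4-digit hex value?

0xC5D6

s_0 = plaintext = 0xE086
s_1 = Round(s_0, k_0) = 0x9930
s_2 = Round(s_1, k_1) = 0x3519
s_3 = Round(s_2, k_2) = 0xCDDC
s_4 = Round(s_3, k_3) = 0xD66B
s_5 = Round(s_4, k_4) = 0xBF62
s_6 = Round(s_5, k_5) = 0xE0B3
s_7 = Round(s_6, k_6) = 0xAC8E
s_8 = Round(s_7, k_7) = 0xC5D6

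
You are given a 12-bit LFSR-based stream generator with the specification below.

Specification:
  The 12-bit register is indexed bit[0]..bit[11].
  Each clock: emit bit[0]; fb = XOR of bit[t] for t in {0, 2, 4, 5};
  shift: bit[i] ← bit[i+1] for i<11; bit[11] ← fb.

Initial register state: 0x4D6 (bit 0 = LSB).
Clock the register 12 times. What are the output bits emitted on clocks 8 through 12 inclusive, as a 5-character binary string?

10010

reg_0 = 0x4D6
clock 1: out=0, reg = 0x26B
clock 2: out=1, reg = 0x135
clock 3: out=1, reg = 0x09A
clock 4: out=0, reg = 0x84D
clock 5: out=1, reg = 0x426
clock 6: out=0, reg = 0x213
clock 7: out=1, reg = 0x109
clock 8: out=1, reg = 0x884
clock 9: out=0, reg = 0xC42
clock 10: out=0, reg = 0x621
clock 11: out=1, reg = 0x310
clock 12: out=0, reg = 0x988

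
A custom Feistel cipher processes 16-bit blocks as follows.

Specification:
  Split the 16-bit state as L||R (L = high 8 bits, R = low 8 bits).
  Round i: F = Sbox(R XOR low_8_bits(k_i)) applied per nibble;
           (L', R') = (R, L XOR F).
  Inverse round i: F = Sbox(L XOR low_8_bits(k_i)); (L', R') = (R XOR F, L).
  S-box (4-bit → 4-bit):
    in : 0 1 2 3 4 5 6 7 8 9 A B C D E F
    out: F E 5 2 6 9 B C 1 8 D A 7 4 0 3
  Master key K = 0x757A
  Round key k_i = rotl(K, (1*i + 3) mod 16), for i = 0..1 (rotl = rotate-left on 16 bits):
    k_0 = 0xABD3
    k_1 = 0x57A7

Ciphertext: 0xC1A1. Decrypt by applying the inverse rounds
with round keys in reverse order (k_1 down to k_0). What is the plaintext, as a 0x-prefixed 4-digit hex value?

s_0 = ciphertext = 0xC1A1
s_1 = InvRound(s_0, k_1) = 0x1AC1
s_2 = InvRound(s_1, k_0) = 0xB91A

0xB91A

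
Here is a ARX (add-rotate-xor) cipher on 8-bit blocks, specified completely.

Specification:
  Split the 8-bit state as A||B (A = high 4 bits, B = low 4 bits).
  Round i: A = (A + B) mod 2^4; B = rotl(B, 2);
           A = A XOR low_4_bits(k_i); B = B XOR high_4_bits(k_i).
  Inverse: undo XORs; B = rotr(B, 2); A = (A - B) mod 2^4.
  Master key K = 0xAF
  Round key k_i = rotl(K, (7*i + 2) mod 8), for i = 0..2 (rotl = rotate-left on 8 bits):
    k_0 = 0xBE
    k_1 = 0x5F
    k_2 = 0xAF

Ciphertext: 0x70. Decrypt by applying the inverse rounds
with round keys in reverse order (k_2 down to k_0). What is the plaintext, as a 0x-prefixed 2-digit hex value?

s_0 = ciphertext = 0x70
s_1 = InvRound(s_0, k_2) = 0xEA
s_2 = InvRound(s_1, k_1) = 0x2F
s_3 = InvRound(s_2, k_0) = 0xB1

0xB1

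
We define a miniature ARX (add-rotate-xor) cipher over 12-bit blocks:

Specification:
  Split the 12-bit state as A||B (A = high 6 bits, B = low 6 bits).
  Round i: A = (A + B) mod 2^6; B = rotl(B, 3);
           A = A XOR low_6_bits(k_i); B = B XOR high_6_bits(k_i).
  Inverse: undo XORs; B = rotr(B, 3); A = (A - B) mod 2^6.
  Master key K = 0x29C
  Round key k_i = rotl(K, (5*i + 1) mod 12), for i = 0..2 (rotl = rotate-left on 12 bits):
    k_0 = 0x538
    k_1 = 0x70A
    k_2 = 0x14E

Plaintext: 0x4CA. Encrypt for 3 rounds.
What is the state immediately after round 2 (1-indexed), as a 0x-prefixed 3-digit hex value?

0x834

s_0 = plaintext = 0x4CA
s_1 = Round(s_0, k_0) = 0x945
s_2 = Round(s_1, k_1) = 0x834
s_3 = Round(s_2, k_2) = 0x6A3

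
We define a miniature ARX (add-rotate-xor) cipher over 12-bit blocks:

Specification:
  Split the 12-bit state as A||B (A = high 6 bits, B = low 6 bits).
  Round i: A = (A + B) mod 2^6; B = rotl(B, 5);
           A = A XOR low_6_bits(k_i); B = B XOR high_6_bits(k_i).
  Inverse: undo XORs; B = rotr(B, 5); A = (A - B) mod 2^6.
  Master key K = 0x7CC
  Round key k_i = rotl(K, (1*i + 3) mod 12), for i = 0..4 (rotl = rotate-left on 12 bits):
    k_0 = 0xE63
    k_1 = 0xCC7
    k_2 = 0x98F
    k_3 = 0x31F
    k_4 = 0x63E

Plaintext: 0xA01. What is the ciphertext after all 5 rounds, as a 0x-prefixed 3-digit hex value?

0x30C

s_0 = plaintext = 0xA01
s_1 = Round(s_0, k_0) = 0x299
s_2 = Round(s_1, k_1) = 0x91F
s_3 = Round(s_2, k_2) = 0x309
s_4 = Round(s_3, k_3) = 0x2A8
s_5 = Round(s_4, k_4) = 0x30C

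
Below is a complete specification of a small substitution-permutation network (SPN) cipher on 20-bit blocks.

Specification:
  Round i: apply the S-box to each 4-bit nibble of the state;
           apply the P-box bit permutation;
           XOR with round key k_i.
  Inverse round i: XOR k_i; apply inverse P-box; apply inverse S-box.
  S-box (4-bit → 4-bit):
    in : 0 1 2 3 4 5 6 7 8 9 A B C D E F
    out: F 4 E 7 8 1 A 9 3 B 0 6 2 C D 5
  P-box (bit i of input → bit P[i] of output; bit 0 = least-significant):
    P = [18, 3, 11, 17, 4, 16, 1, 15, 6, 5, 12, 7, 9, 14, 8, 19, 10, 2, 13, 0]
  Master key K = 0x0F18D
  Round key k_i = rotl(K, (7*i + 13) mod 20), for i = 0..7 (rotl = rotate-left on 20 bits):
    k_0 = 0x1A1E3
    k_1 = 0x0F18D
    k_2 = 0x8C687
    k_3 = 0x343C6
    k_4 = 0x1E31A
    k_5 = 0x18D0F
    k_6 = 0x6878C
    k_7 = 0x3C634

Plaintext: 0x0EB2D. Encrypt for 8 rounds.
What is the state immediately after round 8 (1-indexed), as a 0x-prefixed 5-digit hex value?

s_0 = plaintext = 0x0EB2D
s_1 = Round(s_0, k_0) = 0xA1EC4
s_2 = Round(s_1, k_1) = 0x3E04D
s_3 = Round(s_2, k_2) = 0x27963
s_4 = Round(s_3, k_3) = 0xEE92B
s_5 = Round(s_4, k_4) = 0x84CF1
s_6 = Round(s_5, k_5) = 0x98139
s_7 = Round(s_6, k_6) = 0x1D193
s_8 = Round(s_7, k_7) = 0xE7F2C

0xE7F2C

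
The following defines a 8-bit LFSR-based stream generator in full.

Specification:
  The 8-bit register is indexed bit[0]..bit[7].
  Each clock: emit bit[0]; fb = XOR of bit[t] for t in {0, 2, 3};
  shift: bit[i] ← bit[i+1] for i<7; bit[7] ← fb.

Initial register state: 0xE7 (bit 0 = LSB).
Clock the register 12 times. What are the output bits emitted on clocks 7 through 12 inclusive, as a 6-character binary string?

110100

reg_0 = 0xE7
clock 1: out=1, reg = 0x73
clock 2: out=1, reg = 0xB9
clock 3: out=1, reg = 0x5C
clock 4: out=0, reg = 0x2E
clock 5: out=0, reg = 0x17
clock 6: out=1, reg = 0x0B
clock 7: out=1, reg = 0x05
clock 8: out=1, reg = 0x02
clock 9: out=0, reg = 0x01
clock 10: out=1, reg = 0x80
clock 11: out=0, reg = 0x40
clock 12: out=0, reg = 0x20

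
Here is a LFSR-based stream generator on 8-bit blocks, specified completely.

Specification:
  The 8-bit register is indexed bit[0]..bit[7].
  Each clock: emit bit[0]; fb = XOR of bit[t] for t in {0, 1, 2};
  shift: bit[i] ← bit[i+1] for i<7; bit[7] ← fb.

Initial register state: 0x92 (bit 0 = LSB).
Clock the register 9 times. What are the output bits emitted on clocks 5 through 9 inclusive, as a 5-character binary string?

10011

reg_0 = 0x92
clock 1: out=0, reg = 0xC9
clock 2: out=1, reg = 0xE4
clock 3: out=0, reg = 0xF2
clock 4: out=0, reg = 0xF9
clock 5: out=1, reg = 0xFC
clock 6: out=0, reg = 0xFE
clock 7: out=0, reg = 0x7F
clock 8: out=1, reg = 0xBF
clock 9: out=1, reg = 0xDF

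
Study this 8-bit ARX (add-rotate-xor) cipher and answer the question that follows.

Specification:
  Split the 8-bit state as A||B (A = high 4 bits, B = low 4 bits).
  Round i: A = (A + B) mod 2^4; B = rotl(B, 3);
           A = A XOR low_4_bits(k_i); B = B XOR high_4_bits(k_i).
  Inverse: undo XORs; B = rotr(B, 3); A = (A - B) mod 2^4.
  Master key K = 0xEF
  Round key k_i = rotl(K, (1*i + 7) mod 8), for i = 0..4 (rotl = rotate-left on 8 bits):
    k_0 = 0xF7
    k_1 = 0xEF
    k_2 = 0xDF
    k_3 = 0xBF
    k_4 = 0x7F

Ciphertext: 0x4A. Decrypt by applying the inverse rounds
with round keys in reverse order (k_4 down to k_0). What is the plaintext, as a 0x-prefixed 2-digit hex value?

s_0 = ciphertext = 0x4A
s_1 = InvRound(s_0, k_4) = 0x0B
s_2 = InvRound(s_1, k_3) = 0xF0
s_3 = InvRound(s_2, k_2) = 0x5B
s_4 = InvRound(s_3, k_1) = 0x0A
s_5 = InvRound(s_4, k_0) = 0xDA

0xDA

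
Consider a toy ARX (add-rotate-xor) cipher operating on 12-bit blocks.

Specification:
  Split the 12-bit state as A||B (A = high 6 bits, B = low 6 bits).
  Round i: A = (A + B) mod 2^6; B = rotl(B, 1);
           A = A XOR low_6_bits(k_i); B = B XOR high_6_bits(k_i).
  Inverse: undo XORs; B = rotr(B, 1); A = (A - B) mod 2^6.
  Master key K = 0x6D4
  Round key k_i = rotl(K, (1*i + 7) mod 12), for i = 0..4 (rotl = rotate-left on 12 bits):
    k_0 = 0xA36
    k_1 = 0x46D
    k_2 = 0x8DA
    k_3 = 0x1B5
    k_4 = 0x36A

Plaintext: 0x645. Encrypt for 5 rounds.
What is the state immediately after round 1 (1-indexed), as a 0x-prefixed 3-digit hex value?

0xA22

s_0 = plaintext = 0x645
s_1 = Round(s_0, k_0) = 0xA22
s_2 = Round(s_1, k_1) = 0x9D4
s_3 = Round(s_2, k_2) = 0x84B
s_4 = Round(s_3, k_3) = 0x650
s_5 = Round(s_4, k_4) = 0x0ED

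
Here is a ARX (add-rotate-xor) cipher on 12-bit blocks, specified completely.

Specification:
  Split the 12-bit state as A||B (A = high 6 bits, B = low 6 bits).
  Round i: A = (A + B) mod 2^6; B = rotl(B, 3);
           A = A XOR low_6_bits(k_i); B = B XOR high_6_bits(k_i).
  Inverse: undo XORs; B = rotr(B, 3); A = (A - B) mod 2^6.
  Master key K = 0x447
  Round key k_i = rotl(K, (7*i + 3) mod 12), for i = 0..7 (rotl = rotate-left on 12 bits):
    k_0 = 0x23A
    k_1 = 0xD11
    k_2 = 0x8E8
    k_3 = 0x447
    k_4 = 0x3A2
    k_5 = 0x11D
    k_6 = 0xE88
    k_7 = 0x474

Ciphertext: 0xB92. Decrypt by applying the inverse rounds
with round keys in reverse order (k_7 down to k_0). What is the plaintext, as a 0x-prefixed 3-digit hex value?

0xF19

s_0 = ciphertext = 0xB92
s_1 = InvRound(s_0, k_7) = 0x098
s_2 = InvRound(s_1, k_6) = 0xD94
s_3 = InvRound(s_2, k_5) = 0xA42
s_4 = InvRound(s_3, k_4) = 0xAA1
s_5 = InvRound(s_4, k_3) = 0x9C6
s_6 = InvRound(s_5, k_2) = 0x8EC
s_7 = InvRound(s_6, k_1) = 0xBC3
s_8 = InvRound(s_7, k_0) = 0xF19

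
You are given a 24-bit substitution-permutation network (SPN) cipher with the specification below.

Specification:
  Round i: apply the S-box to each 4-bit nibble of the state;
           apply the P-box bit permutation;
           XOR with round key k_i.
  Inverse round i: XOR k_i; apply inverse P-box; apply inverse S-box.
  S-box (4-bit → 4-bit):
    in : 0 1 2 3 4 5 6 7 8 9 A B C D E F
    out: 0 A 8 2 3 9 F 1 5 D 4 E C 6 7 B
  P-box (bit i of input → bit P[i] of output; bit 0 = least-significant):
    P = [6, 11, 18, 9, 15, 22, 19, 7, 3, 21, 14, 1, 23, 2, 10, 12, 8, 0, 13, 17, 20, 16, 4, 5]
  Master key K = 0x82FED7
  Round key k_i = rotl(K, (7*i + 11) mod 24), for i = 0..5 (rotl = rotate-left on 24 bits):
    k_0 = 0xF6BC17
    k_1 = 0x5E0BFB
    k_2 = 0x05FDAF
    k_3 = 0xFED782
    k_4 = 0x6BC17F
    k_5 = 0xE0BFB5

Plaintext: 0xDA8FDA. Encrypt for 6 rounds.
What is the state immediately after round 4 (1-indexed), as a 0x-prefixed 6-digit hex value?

0x96B27F

s_0 = plaintext = 0xDA8FDA
s_1 = Round(s_0, k_0) = 0x1B980D
s_2 = Round(s_1, k_1) = 0xD977D2
s_3 = Round(s_2, k_2) = 0xCEDEB7
s_4 = Round(s_3, k_3) = 0x96B27F
s_5 = Round(s_4, k_4) = 0x797E08
s_6 = Round(s_5, k_5) = 0x56DEFD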